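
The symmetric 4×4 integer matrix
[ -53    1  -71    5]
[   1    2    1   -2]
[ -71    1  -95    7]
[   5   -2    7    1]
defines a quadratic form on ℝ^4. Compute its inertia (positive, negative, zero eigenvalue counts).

Answer: (2, 2, 0)

Derivation:
step 0: pivot -53 → sign −
step 1: pivot 107/53 → sign +
step 2: pivot 6/107 → sign +
step 3: pivot -1/3 → sign −
signature = (2, 2, 0)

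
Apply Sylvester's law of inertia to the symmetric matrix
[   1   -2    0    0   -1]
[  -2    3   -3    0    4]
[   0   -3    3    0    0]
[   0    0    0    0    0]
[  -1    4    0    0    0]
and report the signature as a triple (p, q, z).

Answer: (2, 1, 2)

Derivation:
step 0: pivot 1 → sign +
step 1: pivot -1 → sign −
step 2: pivot 12 → sign +
step 3: row/col 3 already zero → sign 0
step 4: row/col 4 already zero → sign 0
signature = (2, 1, 2)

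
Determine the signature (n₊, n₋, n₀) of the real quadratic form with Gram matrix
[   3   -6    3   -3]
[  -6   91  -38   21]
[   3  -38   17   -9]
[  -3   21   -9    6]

step 0: pivot 3 → sign +
step 1: pivot 79 → sign +
step 2: pivot 82/79 → sign +
step 3: pivot 6/41 → sign +
signature = (4, 0, 0)

Answer: (4, 0, 0)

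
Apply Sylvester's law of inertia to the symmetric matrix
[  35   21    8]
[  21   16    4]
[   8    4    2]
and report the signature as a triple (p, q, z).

Answer: (2, 1, 0)

Derivation:
step 0: pivot 35 → sign +
step 1: pivot 17/5 → sign +
step 2: pivot -2/119 → sign −
signature = (2, 1, 0)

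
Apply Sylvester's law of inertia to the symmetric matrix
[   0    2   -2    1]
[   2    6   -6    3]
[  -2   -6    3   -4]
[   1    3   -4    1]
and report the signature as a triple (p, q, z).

step 0: pivot 6 → sign +
step 1: pivot -2/3 → sign −
step 2: pivot -3 → sign −
step 3: pivot -1/6 → sign −
signature = (1, 3, 0)

Answer: (1, 3, 0)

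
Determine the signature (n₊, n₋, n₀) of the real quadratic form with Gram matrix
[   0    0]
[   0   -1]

Answer: (0, 1, 1)

Derivation:
step 0: pivot -1 → sign −
step 1: row/col 1 already zero → sign 0
signature = (0, 1, 1)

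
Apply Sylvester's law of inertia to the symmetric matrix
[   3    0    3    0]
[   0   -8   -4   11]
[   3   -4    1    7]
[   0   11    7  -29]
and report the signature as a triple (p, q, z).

step 0: pivot 3 → sign +
step 1: pivot -8 → sign −
step 2: pivot -111/8 → sign −
step 3: pivot 6/37 → sign +
signature = (2, 2, 0)

Answer: (2, 2, 0)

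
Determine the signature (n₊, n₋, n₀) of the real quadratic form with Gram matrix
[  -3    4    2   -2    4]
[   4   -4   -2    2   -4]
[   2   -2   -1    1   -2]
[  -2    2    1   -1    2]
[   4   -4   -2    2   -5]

Answer: (1, 2, 2)

Derivation:
step 0: pivot -3 → sign −
step 1: pivot 4/3 → sign +
step 2: pivot -1 → sign −
step 3: row/col 3 already zero → sign 0
step 4: row/col 4 already zero → sign 0
signature = (1, 2, 2)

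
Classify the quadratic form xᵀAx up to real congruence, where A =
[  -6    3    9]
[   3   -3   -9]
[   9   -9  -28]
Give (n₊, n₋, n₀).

step 0: pivot -6 → sign −
step 1: pivot -3/2 → sign −
step 2: pivot -1 → sign −
signature = (0, 3, 0)

Answer: (0, 3, 0)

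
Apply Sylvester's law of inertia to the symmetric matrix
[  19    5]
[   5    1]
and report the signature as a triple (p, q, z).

Answer: (1, 1, 0)

Derivation:
step 0: pivot 19 → sign +
step 1: pivot -6/19 → sign −
signature = (1, 1, 0)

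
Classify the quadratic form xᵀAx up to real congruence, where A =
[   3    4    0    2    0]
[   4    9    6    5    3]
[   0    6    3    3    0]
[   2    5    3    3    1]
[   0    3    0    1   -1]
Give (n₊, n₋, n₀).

Answer: (3, 2, 0)

Derivation:
step 0: pivot 3 → sign +
step 1: pivot 11/3 → sign +
step 2: pivot -75/11 → sign −
step 3: pivot 7/25 → sign +
step 4: pivot -2/7 → sign −
signature = (3, 2, 0)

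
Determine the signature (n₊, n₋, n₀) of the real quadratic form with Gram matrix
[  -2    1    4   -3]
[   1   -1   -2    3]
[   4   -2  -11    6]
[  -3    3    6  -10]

Answer: (0, 4, 0)

Derivation:
step 0: pivot -2 → sign −
step 1: pivot -1/2 → sign −
step 2: pivot -3 → sign −
step 3: pivot -1 → sign −
signature = (0, 4, 0)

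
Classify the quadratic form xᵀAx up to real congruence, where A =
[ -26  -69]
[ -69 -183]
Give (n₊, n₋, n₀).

Answer: (1, 1, 0)

Derivation:
step 0: pivot -26 → sign −
step 1: pivot 3/26 → sign +
signature = (1, 1, 0)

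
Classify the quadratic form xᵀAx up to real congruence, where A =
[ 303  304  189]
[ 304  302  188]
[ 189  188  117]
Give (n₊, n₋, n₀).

Answer: (1, 2, 0)

Derivation:
step 0: pivot 303 → sign +
step 1: pivot -910/303 → sign −
step 2: pivot -6/455 → sign −
signature = (1, 2, 0)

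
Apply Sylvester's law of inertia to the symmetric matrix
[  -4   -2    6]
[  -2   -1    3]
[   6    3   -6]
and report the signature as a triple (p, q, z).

Answer: (1, 1, 1)

Derivation:
step 0: pivot -4 → sign −
step 1: pivot 3 → sign +
step 2: row/col 2 already zero → sign 0
signature = (1, 1, 1)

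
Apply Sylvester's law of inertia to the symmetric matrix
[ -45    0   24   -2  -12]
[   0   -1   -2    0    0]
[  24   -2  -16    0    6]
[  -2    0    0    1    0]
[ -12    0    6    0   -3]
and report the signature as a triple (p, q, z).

step 0: pivot -45 → sign −
step 1: pivot -1 → sign −
step 2: pivot 4/5 → sign +
step 3: pivot -1/3 → sign −
step 4: row/col 4 already zero → sign 0
signature = (1, 3, 1)

Answer: (1, 3, 1)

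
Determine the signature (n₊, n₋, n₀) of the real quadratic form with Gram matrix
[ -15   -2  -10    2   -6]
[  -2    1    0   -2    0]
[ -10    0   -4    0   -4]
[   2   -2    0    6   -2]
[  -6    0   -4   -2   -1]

Answer: (3, 1, 1)

Derivation:
step 0: pivot -15 → sign −
step 1: pivot 19/15 → sign +
step 2: pivot 24/19 → sign +
step 3: pivot 4/3 → sign +
step 4: row/col 4 already zero → sign 0
signature = (3, 1, 1)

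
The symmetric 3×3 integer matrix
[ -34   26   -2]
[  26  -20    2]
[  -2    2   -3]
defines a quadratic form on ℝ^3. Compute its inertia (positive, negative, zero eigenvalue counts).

Answer: (0, 3, 0)

Derivation:
step 0: pivot -34 → sign −
step 1: pivot -2/17 → sign −
step 2: pivot -1 → sign −
signature = (0, 3, 0)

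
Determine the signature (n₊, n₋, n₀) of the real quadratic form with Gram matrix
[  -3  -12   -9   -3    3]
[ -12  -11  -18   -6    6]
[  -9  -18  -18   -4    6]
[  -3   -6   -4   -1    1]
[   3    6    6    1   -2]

Answer: (3, 2, 0)

Derivation:
step 0: pivot -3 → sign −
step 1: pivot 37 → sign +
step 2: pivot 9/37 → sign +
step 3: pivot -151/9 → sign −
step 4: pivot 1/151 → sign +
signature = (3, 2, 0)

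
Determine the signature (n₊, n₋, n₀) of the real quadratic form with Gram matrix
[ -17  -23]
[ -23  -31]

Answer: (1, 1, 0)

Derivation:
step 0: pivot -17 → sign −
step 1: pivot 2/17 → sign +
signature = (1, 1, 0)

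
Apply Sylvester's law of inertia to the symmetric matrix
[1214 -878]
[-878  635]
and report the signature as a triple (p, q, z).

step 0: pivot 1214 → sign +
step 1: pivot 3/607 → sign +
signature = (2, 0, 0)

Answer: (2, 0, 0)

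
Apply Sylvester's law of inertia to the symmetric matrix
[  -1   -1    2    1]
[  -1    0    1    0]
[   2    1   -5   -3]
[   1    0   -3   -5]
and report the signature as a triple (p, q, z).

step 0: pivot -1 → sign −
step 1: pivot 1 → sign +
step 2: pivot -2 → sign −
step 3: pivot -3 → sign −
signature = (1, 3, 0)

Answer: (1, 3, 0)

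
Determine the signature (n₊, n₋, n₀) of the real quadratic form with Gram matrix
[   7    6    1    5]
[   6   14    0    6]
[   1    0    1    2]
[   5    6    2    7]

step 0: pivot 7 → sign +
step 1: pivot 62/7 → sign +
step 2: pivot 24/31 → sign +
step 3: pivot 3/8 → sign +
signature = (4, 0, 0)

Answer: (4, 0, 0)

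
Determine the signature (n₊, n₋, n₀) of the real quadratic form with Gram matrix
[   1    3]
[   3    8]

step 0: pivot 1 → sign +
step 1: pivot -1 → sign −
signature = (1, 1, 0)

Answer: (1, 1, 0)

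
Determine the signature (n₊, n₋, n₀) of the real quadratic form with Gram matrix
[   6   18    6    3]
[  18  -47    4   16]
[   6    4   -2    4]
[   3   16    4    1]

Answer: (1, 3, 0)

Derivation:
step 0: pivot 6 → sign +
step 1: pivot -101 → sign −
step 2: pivot -612/101 → sign −
step 3: pivot -1/68 → sign −
signature = (1, 3, 0)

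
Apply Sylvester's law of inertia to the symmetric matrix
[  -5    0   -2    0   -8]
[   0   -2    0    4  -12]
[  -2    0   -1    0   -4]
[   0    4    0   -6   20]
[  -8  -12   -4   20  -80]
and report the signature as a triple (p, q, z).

Answer: (1, 3, 1)

Derivation:
step 0: pivot -5 → sign −
step 1: pivot -2 → sign −
step 2: pivot -1/5 → sign −
step 3: pivot 2 → sign +
step 4: row/col 4 already zero → sign 0
signature = (1, 3, 1)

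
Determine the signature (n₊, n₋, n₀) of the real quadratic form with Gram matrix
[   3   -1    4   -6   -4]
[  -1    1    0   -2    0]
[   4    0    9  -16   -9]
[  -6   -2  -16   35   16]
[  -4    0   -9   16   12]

step 0: pivot 3 → sign +
step 1: pivot 2/3 → sign +
step 2: pivot 1 → sign +
step 3: pivot -1 → sign −
step 4: pivot 3 → sign +
signature = (4, 1, 0)

Answer: (4, 1, 0)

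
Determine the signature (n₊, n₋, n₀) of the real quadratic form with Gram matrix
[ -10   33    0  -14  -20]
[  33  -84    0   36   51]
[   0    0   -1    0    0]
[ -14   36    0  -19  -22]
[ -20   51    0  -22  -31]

Answer: (1, 4, 0)

Derivation:
step 0: pivot -10 → sign −
step 1: pivot 249/10 → sign +
step 2: pivot -1 → sign −
step 3: pivot -297/83 → sign −
step 4: pivot -1/33 → sign −
signature = (1, 4, 0)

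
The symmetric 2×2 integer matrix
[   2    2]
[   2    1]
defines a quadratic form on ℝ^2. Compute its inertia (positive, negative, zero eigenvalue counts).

Answer: (1, 1, 0)

Derivation:
step 0: pivot 2 → sign +
step 1: pivot -1 → sign −
signature = (1, 1, 0)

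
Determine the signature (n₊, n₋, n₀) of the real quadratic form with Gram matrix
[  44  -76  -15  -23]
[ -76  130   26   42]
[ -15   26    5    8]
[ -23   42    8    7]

step 0: pivot 44 → sign +
step 1: pivot -14/11 → sign −
step 2: pivot -3/28 → sign −
step 3: row/col 3 already zero → sign 0
signature = (1, 2, 1)

Answer: (1, 2, 1)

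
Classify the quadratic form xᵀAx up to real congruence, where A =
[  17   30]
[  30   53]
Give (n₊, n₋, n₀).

step 0: pivot 17 → sign +
step 1: pivot 1/17 → sign +
signature = (2, 0, 0)

Answer: (2, 0, 0)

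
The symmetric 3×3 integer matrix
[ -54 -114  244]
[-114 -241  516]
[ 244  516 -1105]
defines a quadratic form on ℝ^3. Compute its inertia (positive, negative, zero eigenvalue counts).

step 0: pivot -54 → sign −
step 1: pivot -1/3 → sign −
step 2: pivot -1/9 → sign −
signature = (0, 3, 0)

Answer: (0, 3, 0)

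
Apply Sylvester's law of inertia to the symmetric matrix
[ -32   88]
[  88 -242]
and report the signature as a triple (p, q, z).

step 0: pivot -32 → sign −
step 1: row/col 1 already zero → sign 0
signature = (0, 1, 1)

Answer: (0, 1, 1)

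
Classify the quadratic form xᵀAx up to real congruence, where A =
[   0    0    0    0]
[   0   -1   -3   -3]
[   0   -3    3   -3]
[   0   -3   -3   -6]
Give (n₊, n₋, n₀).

step 0: pivot -1 → sign −
step 1: pivot 12 → sign +
step 2: row/col 2 already zero → sign 0
step 3: row/col 3 already zero → sign 0
signature = (1, 1, 2)

Answer: (1, 1, 2)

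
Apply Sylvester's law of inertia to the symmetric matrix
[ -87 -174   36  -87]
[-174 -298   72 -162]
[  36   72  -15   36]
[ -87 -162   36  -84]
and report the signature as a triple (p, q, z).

step 0: pivot -87 → sign −
step 1: pivot 50 → sign +
step 2: pivot -3/29 → sign −
step 3: pivot 3/25 → sign +
signature = (2, 2, 0)

Answer: (2, 2, 0)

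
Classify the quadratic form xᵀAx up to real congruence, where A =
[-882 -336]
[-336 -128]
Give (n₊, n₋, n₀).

Answer: (0, 1, 1)

Derivation:
step 0: pivot -882 → sign −
step 1: row/col 1 already zero → sign 0
signature = (0, 1, 1)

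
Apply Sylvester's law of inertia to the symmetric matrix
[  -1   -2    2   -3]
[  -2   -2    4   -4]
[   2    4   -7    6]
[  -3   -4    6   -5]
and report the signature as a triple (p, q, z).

Answer: (2, 2, 0)

Derivation:
step 0: pivot -1 → sign −
step 1: pivot 2 → sign +
step 2: pivot -3 → sign −
step 3: pivot 2 → sign +
signature = (2, 2, 0)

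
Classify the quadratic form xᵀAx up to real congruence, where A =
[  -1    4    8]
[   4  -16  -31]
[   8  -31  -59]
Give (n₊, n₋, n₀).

Answer: (1, 2, 0)

Derivation:
step 0: pivot -1 → sign −
step 1: pivot 5 → sign +
step 2: pivot -1/5 → sign −
signature = (1, 2, 0)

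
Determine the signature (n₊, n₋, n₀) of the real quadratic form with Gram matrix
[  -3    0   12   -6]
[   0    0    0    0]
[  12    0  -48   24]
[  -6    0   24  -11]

step 0: pivot -3 → sign −
step 1: pivot 1 → sign +
step 2: row/col 2 already zero → sign 0
step 3: row/col 3 already zero → sign 0
signature = (1, 1, 2)

Answer: (1, 1, 2)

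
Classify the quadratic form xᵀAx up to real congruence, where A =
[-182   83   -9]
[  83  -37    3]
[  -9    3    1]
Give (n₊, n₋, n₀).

step 0: pivot -182 → sign −
step 1: pivot 155/182 → sign +
step 2: pivot 2/155 → sign +
signature = (2, 1, 0)

Answer: (2, 1, 0)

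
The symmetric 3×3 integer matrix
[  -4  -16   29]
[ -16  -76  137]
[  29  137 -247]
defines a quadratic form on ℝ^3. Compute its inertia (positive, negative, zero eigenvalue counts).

Answer: (0, 2, 1)

Derivation:
step 0: pivot -4 → sign −
step 1: pivot -12 → sign −
step 2: row/col 2 already zero → sign 0
signature = (0, 2, 1)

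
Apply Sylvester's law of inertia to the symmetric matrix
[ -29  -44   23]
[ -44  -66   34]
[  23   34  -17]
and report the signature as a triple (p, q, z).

step 0: pivot -29 → sign −
step 1: pivot 22/29 → sign +
step 2: pivot 2/11 → sign +
signature = (2, 1, 0)

Answer: (2, 1, 0)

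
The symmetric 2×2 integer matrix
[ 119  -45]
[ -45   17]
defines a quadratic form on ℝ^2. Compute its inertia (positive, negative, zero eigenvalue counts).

step 0: pivot 119 → sign +
step 1: pivot -2/119 → sign −
signature = (1, 1, 0)

Answer: (1, 1, 0)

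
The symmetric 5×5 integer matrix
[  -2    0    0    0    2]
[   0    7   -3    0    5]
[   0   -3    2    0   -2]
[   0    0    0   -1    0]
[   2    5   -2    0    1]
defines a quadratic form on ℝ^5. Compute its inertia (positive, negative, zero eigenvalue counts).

step 0: pivot -2 → sign −
step 1: pivot 7 → sign +
step 2: pivot 5/7 → sign +
step 3: pivot -1 → sign −
step 4: pivot -3/5 → sign −
signature = (2, 3, 0)

Answer: (2, 3, 0)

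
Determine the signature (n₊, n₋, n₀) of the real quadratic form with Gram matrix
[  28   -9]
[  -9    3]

step 0: pivot 28 → sign +
step 1: pivot 3/28 → sign +
signature = (2, 0, 0)

Answer: (2, 0, 0)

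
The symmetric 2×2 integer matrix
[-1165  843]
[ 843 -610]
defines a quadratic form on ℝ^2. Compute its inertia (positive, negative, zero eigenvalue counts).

Answer: (0, 2, 0)

Derivation:
step 0: pivot -1165 → sign −
step 1: pivot -1/1165 → sign −
signature = (0, 2, 0)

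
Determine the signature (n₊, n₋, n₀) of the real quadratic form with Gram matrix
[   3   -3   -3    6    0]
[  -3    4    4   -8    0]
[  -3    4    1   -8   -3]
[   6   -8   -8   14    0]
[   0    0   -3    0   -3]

Answer: (2, 2, 1)

Derivation:
step 0: pivot 3 → sign +
step 1: pivot 1 → sign +
step 2: pivot -3 → sign −
step 3: pivot -2 → sign −
step 4: row/col 4 already zero → sign 0
signature = (2, 2, 1)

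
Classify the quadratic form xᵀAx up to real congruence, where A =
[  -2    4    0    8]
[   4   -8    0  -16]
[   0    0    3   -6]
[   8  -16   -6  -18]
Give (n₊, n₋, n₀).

step 0: pivot -2 → sign −
step 1: pivot 3 → sign +
step 2: pivot 2 → sign +
step 3: row/col 3 already zero → sign 0
signature = (2, 1, 1)

Answer: (2, 1, 1)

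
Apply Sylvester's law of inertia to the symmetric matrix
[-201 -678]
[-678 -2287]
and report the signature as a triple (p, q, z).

Answer: (0, 2, 0)

Derivation:
step 0: pivot -201 → sign −
step 1: pivot -1/67 → sign −
signature = (0, 2, 0)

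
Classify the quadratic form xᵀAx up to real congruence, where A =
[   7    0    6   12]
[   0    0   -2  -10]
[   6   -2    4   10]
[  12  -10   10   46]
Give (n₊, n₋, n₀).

Answer: (2, 2, 0)

Derivation:
step 0: pivot 7 → sign +
step 1: pivot -8/7 → sign −
step 2: pivot 7/2 → sign +
step 3: pivot -2/7 → sign −
signature = (2, 2, 0)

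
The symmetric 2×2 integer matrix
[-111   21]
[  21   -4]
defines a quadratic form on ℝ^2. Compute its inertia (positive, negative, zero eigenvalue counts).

step 0: pivot -111 → sign −
step 1: pivot -1/37 → sign −
signature = (0, 2, 0)

Answer: (0, 2, 0)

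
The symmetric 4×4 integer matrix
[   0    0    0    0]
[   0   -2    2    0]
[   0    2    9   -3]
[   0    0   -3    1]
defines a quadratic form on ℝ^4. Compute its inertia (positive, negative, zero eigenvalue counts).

Answer: (2, 1, 1)

Derivation:
step 0: pivot -2 → sign −
step 1: pivot 11 → sign +
step 2: pivot 2/11 → sign +
step 3: row/col 3 already zero → sign 0
signature = (2, 1, 1)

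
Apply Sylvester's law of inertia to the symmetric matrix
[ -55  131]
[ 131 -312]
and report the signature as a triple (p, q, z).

step 0: pivot -55 → sign −
step 1: pivot 1/55 → sign +
signature = (1, 1, 0)

Answer: (1, 1, 0)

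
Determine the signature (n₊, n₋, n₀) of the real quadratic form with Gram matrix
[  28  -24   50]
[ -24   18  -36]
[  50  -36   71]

Answer: (1, 1, 1)

Derivation:
step 0: pivot 28 → sign +
step 1: pivot -18/7 → sign −
step 2: row/col 2 already zero → sign 0
signature = (1, 1, 1)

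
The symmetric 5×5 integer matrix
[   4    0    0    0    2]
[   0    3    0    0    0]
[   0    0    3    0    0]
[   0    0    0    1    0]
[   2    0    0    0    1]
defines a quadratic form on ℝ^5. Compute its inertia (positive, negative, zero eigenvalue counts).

step 0: pivot 4 → sign +
step 1: pivot 3 → sign +
step 2: pivot 3 → sign +
step 3: pivot 1 → sign +
step 4: row/col 4 already zero → sign 0
signature = (4, 0, 1)

Answer: (4, 0, 1)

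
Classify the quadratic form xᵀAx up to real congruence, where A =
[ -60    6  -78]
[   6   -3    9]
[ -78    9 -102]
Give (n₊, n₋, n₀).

step 0: pivot -60 → sign −
step 1: pivot -12/5 → sign −
step 2: row/col 2 already zero → sign 0
signature = (0, 2, 1)

Answer: (0, 2, 1)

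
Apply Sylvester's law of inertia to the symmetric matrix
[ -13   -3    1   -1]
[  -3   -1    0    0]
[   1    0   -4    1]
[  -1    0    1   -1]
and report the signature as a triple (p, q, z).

step 0: pivot -13 → sign −
step 1: pivot -4/13 → sign −
step 2: pivot -15/4 → sign −
step 3: pivot -3/5 → sign −
signature = (0, 4, 0)

Answer: (0, 4, 0)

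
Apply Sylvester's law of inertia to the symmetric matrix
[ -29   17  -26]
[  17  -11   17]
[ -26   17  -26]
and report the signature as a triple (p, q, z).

Answer: (1, 2, 0)

Derivation:
step 0: pivot -29 → sign −
step 1: pivot -30/29 → sign −
step 2: pivot 3/10 → sign +
signature = (1, 2, 0)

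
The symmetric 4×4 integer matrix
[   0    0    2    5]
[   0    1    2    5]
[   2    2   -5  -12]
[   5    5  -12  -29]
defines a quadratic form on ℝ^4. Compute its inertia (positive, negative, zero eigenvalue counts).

step 0: pivot 1 → sign +
step 1: pivot -9 → sign −
step 2: pivot 4/9 → sign +
step 3: pivot -1/4 → sign −
signature = (2, 2, 0)

Answer: (2, 2, 0)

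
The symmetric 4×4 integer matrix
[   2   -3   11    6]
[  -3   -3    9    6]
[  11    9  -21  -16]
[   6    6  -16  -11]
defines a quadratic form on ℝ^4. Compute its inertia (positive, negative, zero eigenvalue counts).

Answer: (3, 1, 0)

Derivation:
step 0: pivot 2 → sign +
step 1: pivot -15/2 → sign −
step 2: pivot 26/5 → sign +
step 3: pivot 3/13 → sign +
signature = (3, 1, 0)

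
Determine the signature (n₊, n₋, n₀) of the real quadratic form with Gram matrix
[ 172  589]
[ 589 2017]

Answer: (2, 0, 0)

Derivation:
step 0: pivot 172 → sign +
step 1: pivot 3/172 → sign +
signature = (2, 0, 0)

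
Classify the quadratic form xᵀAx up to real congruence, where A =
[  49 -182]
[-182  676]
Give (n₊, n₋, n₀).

step 0: pivot 49 → sign +
step 1: row/col 1 already zero → sign 0
signature = (1, 0, 1)

Answer: (1, 0, 1)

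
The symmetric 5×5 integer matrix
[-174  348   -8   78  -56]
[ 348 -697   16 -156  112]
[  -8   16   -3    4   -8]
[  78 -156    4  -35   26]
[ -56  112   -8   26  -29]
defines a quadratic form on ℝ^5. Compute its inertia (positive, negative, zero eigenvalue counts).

Answer: (2, 3, 0)

Derivation:
step 0: pivot -174 → sign −
step 1: pivot -1 → sign −
step 2: pivot -229/87 → sign −
step 3: pivot 7/229 → sign +
step 4: pivot 1/7 → sign +
signature = (2, 3, 0)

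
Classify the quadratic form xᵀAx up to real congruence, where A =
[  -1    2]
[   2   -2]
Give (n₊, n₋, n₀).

Answer: (1, 1, 0)

Derivation:
step 0: pivot -1 → sign −
step 1: pivot 2 → sign +
signature = (1, 1, 0)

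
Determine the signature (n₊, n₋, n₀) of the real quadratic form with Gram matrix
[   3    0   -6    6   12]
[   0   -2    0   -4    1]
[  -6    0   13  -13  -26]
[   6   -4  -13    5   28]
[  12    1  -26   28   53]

Answer: (3, 1, 1)

Derivation:
step 0: pivot 3 → sign +
step 1: pivot -2 → sign −
step 2: pivot 1 → sign +
step 3: pivot 3/2 → sign +
step 4: row/col 4 already zero → sign 0
signature = (3, 1, 1)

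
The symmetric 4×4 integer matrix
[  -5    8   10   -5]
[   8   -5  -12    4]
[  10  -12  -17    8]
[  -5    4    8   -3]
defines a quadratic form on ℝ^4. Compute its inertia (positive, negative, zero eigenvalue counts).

step 0: pivot -5 → sign −
step 1: pivot 39/5 → sign +
step 2: pivot 37/39 → sign +
step 3: pivot -2/37 → sign −
signature = (2, 2, 0)

Answer: (2, 2, 0)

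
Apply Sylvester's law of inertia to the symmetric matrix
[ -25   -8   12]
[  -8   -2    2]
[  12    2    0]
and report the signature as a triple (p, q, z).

step 0: pivot -25 → sign −
step 1: pivot 14/25 → sign +
step 2: pivot -2/7 → sign −
signature = (1, 2, 0)

Answer: (1, 2, 0)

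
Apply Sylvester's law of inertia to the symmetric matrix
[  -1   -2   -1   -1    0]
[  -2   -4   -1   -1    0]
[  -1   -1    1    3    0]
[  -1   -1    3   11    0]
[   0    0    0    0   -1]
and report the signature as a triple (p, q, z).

Answer: (2, 3, 0)

Derivation:
step 0: pivot -1 → sign −
step 1: pivot 2 → sign +
step 2: pivot -1/2 → sign −
step 3: pivot 6 → sign +
step 4: pivot -1 → sign −
signature = (2, 3, 0)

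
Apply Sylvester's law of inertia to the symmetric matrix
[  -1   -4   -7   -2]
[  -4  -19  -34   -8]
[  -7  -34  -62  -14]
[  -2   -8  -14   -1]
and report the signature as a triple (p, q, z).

Answer: (1, 3, 0)

Derivation:
step 0: pivot -1 → sign −
step 1: pivot -3 → sign −
step 2: pivot -1 → sign −
step 3: pivot 3 → sign +
signature = (1, 3, 0)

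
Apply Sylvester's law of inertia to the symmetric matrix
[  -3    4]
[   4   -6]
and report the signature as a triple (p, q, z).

step 0: pivot -3 → sign −
step 1: pivot -2/3 → sign −
signature = (0, 2, 0)

Answer: (0, 2, 0)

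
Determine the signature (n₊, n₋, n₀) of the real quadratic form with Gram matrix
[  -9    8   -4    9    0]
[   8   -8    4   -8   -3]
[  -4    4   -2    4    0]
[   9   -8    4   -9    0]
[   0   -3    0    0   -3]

Answer: (1, 3, 1)

Derivation:
step 0: pivot -9 → sign −
step 1: pivot -8/9 → sign −
step 2: pivot 57/8 → sign +
step 3: pivot -6/19 → sign −
step 4: row/col 4 already zero → sign 0
signature = (1, 3, 1)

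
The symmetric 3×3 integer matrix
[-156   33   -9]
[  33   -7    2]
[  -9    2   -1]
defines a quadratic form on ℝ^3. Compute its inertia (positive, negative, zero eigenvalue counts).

step 0: pivot -156 → sign −
step 1: pivot -1/52 → sign −
step 2: row/col 2 already zero → sign 0
signature = (0, 2, 1)

Answer: (0, 2, 1)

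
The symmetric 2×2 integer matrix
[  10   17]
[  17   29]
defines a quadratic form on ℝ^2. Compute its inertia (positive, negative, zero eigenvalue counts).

step 0: pivot 10 → sign +
step 1: pivot 1/10 → sign +
signature = (2, 0, 0)

Answer: (2, 0, 0)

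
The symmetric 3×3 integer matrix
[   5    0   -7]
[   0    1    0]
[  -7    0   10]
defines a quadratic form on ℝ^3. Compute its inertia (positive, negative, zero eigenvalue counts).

step 0: pivot 5 → sign +
step 1: pivot 1 → sign +
step 2: pivot 1/5 → sign +
signature = (3, 0, 0)

Answer: (3, 0, 0)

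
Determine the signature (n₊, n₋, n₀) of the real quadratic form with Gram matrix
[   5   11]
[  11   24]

Answer: (1, 1, 0)

Derivation:
step 0: pivot 5 → sign +
step 1: pivot -1/5 → sign −
signature = (1, 1, 0)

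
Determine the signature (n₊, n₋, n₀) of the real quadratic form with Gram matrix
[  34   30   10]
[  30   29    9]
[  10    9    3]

Answer: (3, 0, 0)

Derivation:
step 0: pivot 34 → sign +
step 1: pivot 43/17 → sign +
step 2: pivot 2/43 → sign +
signature = (3, 0, 0)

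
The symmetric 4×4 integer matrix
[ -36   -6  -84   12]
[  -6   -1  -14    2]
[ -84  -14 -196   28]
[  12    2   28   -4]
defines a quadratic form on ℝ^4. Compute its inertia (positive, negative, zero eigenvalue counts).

step 0: pivot -36 → sign −
step 1: row/col 1 already zero → sign 0
step 2: row/col 2 already zero → sign 0
step 3: row/col 3 already zero → sign 0
signature = (0, 1, 3)

Answer: (0, 1, 3)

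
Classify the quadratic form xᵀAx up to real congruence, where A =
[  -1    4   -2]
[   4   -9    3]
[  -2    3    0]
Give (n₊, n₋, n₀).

Answer: (2, 1, 0)

Derivation:
step 0: pivot -1 → sign −
step 1: pivot 7 → sign +
step 2: pivot 3/7 → sign +
signature = (2, 1, 0)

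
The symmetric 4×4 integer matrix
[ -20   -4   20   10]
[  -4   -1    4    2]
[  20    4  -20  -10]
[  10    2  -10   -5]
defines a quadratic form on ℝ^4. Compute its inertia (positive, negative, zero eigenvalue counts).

step 0: pivot -20 → sign −
step 1: pivot -1/5 → sign −
step 2: row/col 2 already zero → sign 0
step 3: row/col 3 already zero → sign 0
signature = (0, 2, 2)

Answer: (0, 2, 2)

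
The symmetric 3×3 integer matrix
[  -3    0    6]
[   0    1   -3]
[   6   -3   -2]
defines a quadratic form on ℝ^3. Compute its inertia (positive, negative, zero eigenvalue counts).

step 0: pivot -3 → sign −
step 1: pivot 1 → sign +
step 2: pivot 1 → sign +
signature = (2, 1, 0)

Answer: (2, 1, 0)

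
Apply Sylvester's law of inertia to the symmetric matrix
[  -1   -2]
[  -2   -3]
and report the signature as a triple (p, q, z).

step 0: pivot -1 → sign −
step 1: pivot 1 → sign +
signature = (1, 1, 0)

Answer: (1, 1, 0)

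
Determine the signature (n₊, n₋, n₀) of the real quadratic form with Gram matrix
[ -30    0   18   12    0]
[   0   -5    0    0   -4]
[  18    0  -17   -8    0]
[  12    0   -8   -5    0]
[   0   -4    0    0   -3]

step 0: pivot -30 → sign −
step 1: pivot -5 → sign −
step 2: pivot -31/5 → sign −
step 3: pivot -3/31 → sign −
step 4: pivot 1/5 → sign +
signature = (1, 4, 0)

Answer: (1, 4, 0)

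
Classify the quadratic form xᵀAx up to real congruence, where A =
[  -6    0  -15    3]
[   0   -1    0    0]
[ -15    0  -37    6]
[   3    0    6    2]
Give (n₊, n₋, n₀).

step 0: pivot -6 → sign −
step 1: pivot -1 → sign −
step 2: pivot 1/2 → sign +
step 3: pivot -1 → sign −
signature = (1, 3, 0)

Answer: (1, 3, 0)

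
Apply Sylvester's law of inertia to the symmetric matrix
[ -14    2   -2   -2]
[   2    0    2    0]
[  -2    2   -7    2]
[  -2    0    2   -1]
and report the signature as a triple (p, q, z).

step 0: pivot -14 → sign −
step 1: pivot 2/7 → sign +
step 2: pivot -17 → sign −
step 3: pivot -1/17 → sign −
signature = (1, 3, 0)

Answer: (1, 3, 0)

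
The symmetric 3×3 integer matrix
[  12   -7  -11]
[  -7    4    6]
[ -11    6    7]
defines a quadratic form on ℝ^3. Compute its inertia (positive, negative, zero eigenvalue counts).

Answer: (1, 2, 0)

Derivation:
step 0: pivot 12 → sign +
step 1: pivot -1/12 → sign −
step 2: pivot -1 → sign −
signature = (1, 2, 0)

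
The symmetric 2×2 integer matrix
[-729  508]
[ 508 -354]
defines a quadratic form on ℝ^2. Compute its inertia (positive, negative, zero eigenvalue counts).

step 0: pivot -729 → sign −
step 1: pivot -2/729 → sign −
signature = (0, 2, 0)

Answer: (0, 2, 0)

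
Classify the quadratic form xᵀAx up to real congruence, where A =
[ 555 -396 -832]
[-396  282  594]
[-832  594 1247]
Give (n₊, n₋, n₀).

step 0: pivot 555 → sign +
step 1: pivot -102/185 → sign −
step 2: pivot -1/51 → sign −
signature = (1, 2, 0)

Answer: (1, 2, 0)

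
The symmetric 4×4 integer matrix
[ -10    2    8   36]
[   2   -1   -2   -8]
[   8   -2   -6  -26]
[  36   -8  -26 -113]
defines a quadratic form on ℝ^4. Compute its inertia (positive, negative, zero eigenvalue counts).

step 0: pivot -10 → sign −
step 1: pivot -3/5 → sign −
step 2: pivot 2/3 → sign +
step 3: pivot 1 → sign +
signature = (2, 2, 0)

Answer: (2, 2, 0)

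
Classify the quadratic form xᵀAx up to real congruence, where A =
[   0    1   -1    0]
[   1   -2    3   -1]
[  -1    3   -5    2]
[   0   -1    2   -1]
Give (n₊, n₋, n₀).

step 0: pivot -2 → sign −
step 1: pivot 1/2 → sign +
step 2: pivot -1 → sign −
step 3: row/col 3 already zero → sign 0
signature = (1, 2, 1)

Answer: (1, 2, 1)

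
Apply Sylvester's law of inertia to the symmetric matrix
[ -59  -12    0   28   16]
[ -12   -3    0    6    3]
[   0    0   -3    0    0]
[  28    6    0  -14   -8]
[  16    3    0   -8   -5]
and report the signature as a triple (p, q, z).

Answer: (0, 4, 1)

Derivation:
step 0: pivot -59 → sign −
step 1: pivot -33/59 → sign −
step 2: pivot -3 → sign −
step 3: pivot -6/11 → sign −
step 4: row/col 4 already zero → sign 0
signature = (0, 4, 1)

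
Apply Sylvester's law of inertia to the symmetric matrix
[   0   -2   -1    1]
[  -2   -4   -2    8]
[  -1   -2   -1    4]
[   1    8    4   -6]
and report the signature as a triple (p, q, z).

Answer: (2, 1, 1)

Derivation:
step 0: pivot -4 → sign −
step 1: pivot 1 → sign +
step 2: pivot 1 → sign +
step 3: row/col 3 already zero → sign 0
signature = (2, 1, 1)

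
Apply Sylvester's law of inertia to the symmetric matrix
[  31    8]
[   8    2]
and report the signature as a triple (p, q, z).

Answer: (1, 1, 0)

Derivation:
step 0: pivot 31 → sign +
step 1: pivot -2/31 → sign −
signature = (1, 1, 0)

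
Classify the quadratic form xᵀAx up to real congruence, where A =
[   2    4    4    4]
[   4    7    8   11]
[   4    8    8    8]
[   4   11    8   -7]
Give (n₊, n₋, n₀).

step 0: pivot 2 → sign +
step 1: pivot -1 → sign −
step 2: pivot -6 → sign −
step 3: row/col 3 already zero → sign 0
signature = (1, 2, 1)

Answer: (1, 2, 1)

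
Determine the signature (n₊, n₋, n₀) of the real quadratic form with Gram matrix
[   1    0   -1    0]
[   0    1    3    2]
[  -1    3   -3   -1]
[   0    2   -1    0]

step 0: pivot 1 → sign +
step 1: pivot 1 → sign +
step 2: pivot -13 → sign −
step 3: pivot -3/13 → sign −
signature = (2, 2, 0)

Answer: (2, 2, 0)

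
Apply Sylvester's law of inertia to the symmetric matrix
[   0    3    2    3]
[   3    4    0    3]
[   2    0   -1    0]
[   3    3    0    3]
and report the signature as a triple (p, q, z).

Answer: (3, 1, 0)

Derivation:
step 0: pivot 4 → sign +
step 1: pivot -9/4 → sign −
step 2: pivot 7/9 → sign +
step 3: pivot 3/7 → sign +
signature = (3, 1, 0)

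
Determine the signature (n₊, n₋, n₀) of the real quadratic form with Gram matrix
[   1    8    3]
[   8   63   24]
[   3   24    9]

step 0: pivot 1 → sign +
step 1: pivot -1 → sign −
step 2: row/col 2 already zero → sign 0
signature = (1, 1, 1)

Answer: (1, 1, 1)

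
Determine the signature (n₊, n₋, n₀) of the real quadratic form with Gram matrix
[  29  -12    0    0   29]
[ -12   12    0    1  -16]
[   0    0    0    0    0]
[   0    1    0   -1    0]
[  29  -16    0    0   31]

Answer: (3, 1, 1)

Derivation:
step 0: pivot 29 → sign +
step 1: pivot 204/29 → sign +
step 2: pivot -233/204 → sign −
step 3: pivot 2/233 → sign +
step 4: row/col 4 already zero → sign 0
signature = (3, 1, 1)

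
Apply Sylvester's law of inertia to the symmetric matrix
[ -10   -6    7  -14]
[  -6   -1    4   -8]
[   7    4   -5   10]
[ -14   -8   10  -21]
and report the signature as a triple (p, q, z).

Answer: (1, 3, 0)

Derivation:
step 0: pivot -10 → sign −
step 1: pivot 13/5 → sign +
step 2: pivot -3/26 → sign −
step 3: pivot -1 → sign −
signature = (1, 3, 0)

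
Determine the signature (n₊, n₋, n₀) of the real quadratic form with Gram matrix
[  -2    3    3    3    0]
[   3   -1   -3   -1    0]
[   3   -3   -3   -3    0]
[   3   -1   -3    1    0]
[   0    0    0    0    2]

Answer: (4, 1, 0)

Derivation:
step 0: pivot -2 → sign −
step 1: pivot 7/2 → sign +
step 2: pivot 6/7 → sign +
step 3: pivot 2 → sign +
step 4: pivot 2 → sign +
signature = (4, 1, 0)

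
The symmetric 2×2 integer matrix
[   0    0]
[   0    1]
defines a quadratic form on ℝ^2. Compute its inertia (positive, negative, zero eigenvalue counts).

Answer: (1, 0, 1)

Derivation:
step 0: pivot 1 → sign +
step 1: row/col 1 already zero → sign 0
signature = (1, 0, 1)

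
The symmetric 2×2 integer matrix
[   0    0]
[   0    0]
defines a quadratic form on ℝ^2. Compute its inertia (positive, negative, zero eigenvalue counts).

Answer: (0, 0, 2)

Derivation:
step 0: row/col 0 already zero → sign 0
step 1: row/col 1 already zero → sign 0
signature = (0, 0, 2)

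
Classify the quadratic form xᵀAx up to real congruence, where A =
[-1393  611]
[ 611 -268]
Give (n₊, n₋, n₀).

Answer: (0, 2, 0)

Derivation:
step 0: pivot -1393 → sign −
step 1: pivot -3/1393 → sign −
signature = (0, 2, 0)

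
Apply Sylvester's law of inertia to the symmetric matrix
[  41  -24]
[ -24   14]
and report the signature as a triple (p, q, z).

step 0: pivot 41 → sign +
step 1: pivot -2/41 → sign −
signature = (1, 1, 0)

Answer: (1, 1, 0)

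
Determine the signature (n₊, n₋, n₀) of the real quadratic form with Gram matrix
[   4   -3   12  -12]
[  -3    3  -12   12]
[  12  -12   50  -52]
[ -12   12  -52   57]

step 0: pivot 4 → sign +
step 1: pivot 3/4 → sign +
step 2: pivot 2 → sign +
step 3: pivot 1 → sign +
signature = (4, 0, 0)

Answer: (4, 0, 0)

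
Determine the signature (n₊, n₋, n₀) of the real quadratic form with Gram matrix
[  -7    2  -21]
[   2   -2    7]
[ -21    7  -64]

step 0: pivot -7 → sign −
step 1: pivot -10/7 → sign −
step 2: pivot -3/10 → sign −
signature = (0, 3, 0)

Answer: (0, 3, 0)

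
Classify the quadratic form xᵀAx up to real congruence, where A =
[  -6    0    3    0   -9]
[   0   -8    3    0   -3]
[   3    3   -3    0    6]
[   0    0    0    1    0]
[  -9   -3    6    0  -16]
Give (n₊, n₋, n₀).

step 0: pivot -6 → sign −
step 1: pivot -8 → sign −
step 2: pivot -3/8 → sign −
step 3: pivot 1 → sign +
step 4: pivot -1 → sign −
signature = (1, 4, 0)

Answer: (1, 4, 0)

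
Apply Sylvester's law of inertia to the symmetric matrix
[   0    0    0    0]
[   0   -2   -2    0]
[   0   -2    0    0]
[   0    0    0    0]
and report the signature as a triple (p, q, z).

step 0: pivot -2 → sign −
step 1: pivot 2 → sign +
step 2: row/col 2 already zero → sign 0
step 3: row/col 3 already zero → sign 0
signature = (1, 1, 2)

Answer: (1, 1, 2)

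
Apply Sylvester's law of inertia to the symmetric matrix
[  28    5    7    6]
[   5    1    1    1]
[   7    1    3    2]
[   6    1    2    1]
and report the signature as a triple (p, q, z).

Answer: (3, 1, 0)

Derivation:
step 0: pivot 28 → sign +
step 1: pivot 3/28 → sign +
step 2: pivot 2/3 → sign +
step 3: pivot -1/2 → sign −
signature = (3, 1, 0)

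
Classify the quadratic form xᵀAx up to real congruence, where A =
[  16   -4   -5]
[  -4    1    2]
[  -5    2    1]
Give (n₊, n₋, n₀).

step 0: pivot 16 → sign +
step 1: pivot -9/16 → sign −
step 2: pivot 1 → sign +
signature = (2, 1, 0)

Answer: (2, 1, 0)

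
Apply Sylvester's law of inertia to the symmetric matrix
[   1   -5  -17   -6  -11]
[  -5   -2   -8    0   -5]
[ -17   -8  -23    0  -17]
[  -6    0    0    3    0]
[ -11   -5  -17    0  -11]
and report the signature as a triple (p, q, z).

step 0: pivot 1 → sign +
step 1: pivot -27 → sign −
step 2: pivot 25/3 → sign +
step 3: pivot 3/25 → sign +
step 4: row/col 4 already zero → sign 0
signature = (3, 1, 1)

Answer: (3, 1, 1)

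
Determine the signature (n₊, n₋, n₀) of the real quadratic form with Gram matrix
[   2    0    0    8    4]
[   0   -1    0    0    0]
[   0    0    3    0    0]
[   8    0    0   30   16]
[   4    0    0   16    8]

step 0: pivot 2 → sign +
step 1: pivot -1 → sign −
step 2: pivot 3 → sign +
step 3: pivot -2 → sign −
step 4: row/col 4 already zero → sign 0
signature = (2, 2, 1)

Answer: (2, 2, 1)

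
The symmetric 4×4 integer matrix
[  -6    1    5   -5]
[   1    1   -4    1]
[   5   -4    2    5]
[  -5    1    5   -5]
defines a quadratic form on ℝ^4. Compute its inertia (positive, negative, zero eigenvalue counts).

step 0: pivot -6 → sign −
step 1: pivot 7/6 → sign +
step 2: pivot -17/7 → sign −
step 3: pivot -3/17 → sign −
signature = (1, 3, 0)

Answer: (1, 3, 0)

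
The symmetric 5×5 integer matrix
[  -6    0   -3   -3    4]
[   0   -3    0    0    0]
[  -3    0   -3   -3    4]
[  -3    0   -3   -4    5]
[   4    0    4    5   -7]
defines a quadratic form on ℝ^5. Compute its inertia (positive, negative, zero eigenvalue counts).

Answer: (0, 5, 0)

Derivation:
step 0: pivot -6 → sign −
step 1: pivot -3 → sign −
step 2: pivot -3/2 → sign −
step 3: pivot -1 → sign −
step 4: pivot -2/3 → sign −
signature = (0, 5, 0)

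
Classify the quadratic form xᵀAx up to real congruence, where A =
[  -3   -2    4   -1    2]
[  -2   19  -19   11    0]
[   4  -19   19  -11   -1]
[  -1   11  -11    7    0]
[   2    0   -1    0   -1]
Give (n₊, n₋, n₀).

Answer: (4, 1, 0)

Derivation:
step 0: pivot -3 → sign −
step 1: pivot 61/3 → sign +
step 2: pivot 76/61 → sign +
step 3: pivot 12/19 → sign +
step 4: pivot 3/16 → sign +
signature = (4, 1, 0)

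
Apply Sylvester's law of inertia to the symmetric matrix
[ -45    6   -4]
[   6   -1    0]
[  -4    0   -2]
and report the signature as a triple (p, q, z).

Answer: (0, 3, 0)

Derivation:
step 0: pivot -45 → sign −
step 1: pivot -1/5 → sign −
step 2: pivot -2/9 → sign −
signature = (0, 3, 0)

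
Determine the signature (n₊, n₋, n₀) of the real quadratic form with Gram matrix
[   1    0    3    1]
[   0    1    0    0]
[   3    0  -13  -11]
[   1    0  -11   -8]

step 0: pivot 1 → sign +
step 1: pivot 1 → sign +
step 2: pivot -22 → sign −
step 3: pivot -1/11 → sign −
signature = (2, 2, 0)

Answer: (2, 2, 0)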